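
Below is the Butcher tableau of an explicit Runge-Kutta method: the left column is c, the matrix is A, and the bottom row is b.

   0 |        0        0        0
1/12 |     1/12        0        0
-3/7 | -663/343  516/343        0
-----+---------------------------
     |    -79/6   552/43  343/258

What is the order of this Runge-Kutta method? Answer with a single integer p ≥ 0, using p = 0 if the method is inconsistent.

3

b = (-79/6, 552/43, 343/258)
c = (0, 1/12, -3/7)
Ac = (0, 0, 43/343)
Σ b_i: (-79/6)·1 + 552/43·1 + 343/258·1 = 1 ✓
b·c: 552/43·1/12 + 343/258·(-3/7) = 1/2 ✓
b·c²: 552/43·1/144 + 343/258·9/49 = 1/3 ✓
b·Ac: 343/258·43/343 = 1/6 ✓; 3 stages ⇒ order 3.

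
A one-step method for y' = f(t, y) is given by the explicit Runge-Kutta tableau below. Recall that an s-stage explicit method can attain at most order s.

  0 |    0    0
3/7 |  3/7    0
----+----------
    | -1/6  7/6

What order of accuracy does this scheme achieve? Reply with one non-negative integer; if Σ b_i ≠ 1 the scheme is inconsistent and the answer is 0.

b = (-1/6, 7/6)
c = (0, 3/7)
Σ b_i: (-1/6)·1 + 7/6·1 = 1 ✓
b·c: 7/6·3/7 = 1/2 ✓; 2 stages ⇒ order 2.

2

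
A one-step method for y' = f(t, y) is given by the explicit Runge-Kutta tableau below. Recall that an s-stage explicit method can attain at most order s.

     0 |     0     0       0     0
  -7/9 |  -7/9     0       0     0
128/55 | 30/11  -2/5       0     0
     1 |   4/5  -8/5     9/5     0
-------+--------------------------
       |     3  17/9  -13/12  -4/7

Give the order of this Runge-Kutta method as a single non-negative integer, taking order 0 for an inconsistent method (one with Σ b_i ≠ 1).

b = (3, 17/9, -13/12, -4/7)
c = (0, -7/9, 128/55, 1)
Ac = (0, 0, 14/45, 13448/2475)
Σ b_i: 3·1 + 17/9·1 + (-13/12)·1 + (-4/7)·1 = 815/252 ≠ 1 ⇒ order 0.

0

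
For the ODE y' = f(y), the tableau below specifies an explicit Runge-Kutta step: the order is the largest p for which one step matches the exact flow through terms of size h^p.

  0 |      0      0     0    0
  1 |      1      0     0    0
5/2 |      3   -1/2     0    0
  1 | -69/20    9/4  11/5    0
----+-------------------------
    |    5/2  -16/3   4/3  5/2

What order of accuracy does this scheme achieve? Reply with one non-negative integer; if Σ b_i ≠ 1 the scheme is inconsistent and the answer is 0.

2

b = (5/2, -16/3, 4/3, 5/2)
c = (0, 1, 5/2, 1)
Ac = (0, 0, -1/2, 31/4)
Σ b_i: 5/2·1 + (-16/3)·1 + 4/3·1 + 5/2·1 = 1 ✓
b·c: (-16/3)·1 + 4/3·5/2 + 5/2·1 = 1/2 ✓
b·c²: (-16/3)·1 + 4/3·25/4 + 5/2·1 = 11/2 ≠ 1/3 ⇒ order 2.
b·Ac: 4/3·(-1/2) + 5/2·31/4 = 449/24 ≠ 1/6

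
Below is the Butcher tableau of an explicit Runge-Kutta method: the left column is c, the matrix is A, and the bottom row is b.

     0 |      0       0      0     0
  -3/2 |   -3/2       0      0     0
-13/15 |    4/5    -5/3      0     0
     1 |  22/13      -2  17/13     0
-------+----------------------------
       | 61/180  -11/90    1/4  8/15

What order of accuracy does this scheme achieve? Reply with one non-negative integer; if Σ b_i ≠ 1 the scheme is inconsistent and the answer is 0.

2

b = (61/180, -11/90, 1/4, 8/15)
c = (0, -3/2, -13/15, 1)
Ac = (0, 0, 5/2, 28/15)
Σ b_i: 61/180·1 + (-11/90)·1 + 1/4·1 + 8/15·1 = 1 ✓
b·c: (-11/90)·(-3/2) + 1/4·(-13/15) + 8/15·1 = 1/2 ✓
b·c²: (-11/90)·9/4 + 1/4·169/225 + 8/15·1 = 803/1800 ≠ 1/3 ⇒ order 2.
b·Ac: 1/4·5/2 + 8/15·28/15 = 2917/1800 ≠ 1/6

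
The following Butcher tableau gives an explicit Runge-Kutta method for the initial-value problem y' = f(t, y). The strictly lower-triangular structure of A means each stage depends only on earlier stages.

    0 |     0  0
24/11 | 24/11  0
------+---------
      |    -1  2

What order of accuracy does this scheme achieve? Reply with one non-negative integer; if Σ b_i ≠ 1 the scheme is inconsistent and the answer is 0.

b = (-1, 2)
c = (0, 24/11)
Σ b_i: (-1)·1 + 2·1 = 1 ✓
b·c: 2·24/11 = 48/11 ≠ 1/2 ⇒ order 1.

1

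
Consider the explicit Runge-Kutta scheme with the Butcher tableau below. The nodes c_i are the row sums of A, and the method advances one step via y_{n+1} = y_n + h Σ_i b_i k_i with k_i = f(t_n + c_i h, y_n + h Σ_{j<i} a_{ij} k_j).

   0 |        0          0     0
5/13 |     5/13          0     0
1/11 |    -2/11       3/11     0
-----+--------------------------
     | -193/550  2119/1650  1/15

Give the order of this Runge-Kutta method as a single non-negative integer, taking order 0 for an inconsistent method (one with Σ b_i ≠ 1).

2

b = (-193/550, 2119/1650, 1/15)
c = (0, 5/13, 1/11)
Ac = (0, 0, 15/143)
Σ b_i: (-193/550)·1 + 2119/1650·1 + 1/15·1 = 1 ✓
b·c: 2119/1650·5/13 + 1/15·1/11 = 1/2 ✓
b·c²: 2119/1650·25/169 + 1/15·1/121 = 2997/15730 ≠ 1/3 ⇒ order 2.
b·Ac: 1/15·15/143 = 1/143 ≠ 1/6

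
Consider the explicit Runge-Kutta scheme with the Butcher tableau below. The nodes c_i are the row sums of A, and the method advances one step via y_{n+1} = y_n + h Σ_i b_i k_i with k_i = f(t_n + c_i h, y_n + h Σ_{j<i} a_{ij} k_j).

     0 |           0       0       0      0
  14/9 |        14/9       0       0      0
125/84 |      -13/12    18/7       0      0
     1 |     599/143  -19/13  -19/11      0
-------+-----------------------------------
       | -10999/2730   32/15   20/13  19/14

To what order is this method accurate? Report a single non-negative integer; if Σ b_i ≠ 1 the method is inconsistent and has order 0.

b = (-10999/2730, 32/15, 20/13, 19/14)
c = (0, 14/9, 125/84, 1)
Ac = (0, 0, 4, -174553/36036)
Σ b_i: (-10999/2730)·1 + 32/15·1 + 20/13·1 + 19/14·1 = 1 ✓
b·c: 32/15·14/9 + 20/13·125/84 + 19/14·1 = 171131/24570 ≠ 1/2 ⇒ order 1.

1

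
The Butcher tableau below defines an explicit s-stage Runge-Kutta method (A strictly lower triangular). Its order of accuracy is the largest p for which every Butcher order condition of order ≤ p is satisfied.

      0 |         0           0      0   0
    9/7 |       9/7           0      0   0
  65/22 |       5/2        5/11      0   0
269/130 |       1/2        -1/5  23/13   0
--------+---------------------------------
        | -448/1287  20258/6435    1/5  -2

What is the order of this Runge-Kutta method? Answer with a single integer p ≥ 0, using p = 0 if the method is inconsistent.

b = (-448/1287, 20258/6435, 1/5, -2)
c = (0, 9/7, 65/22, 269/130)
Ac = (0, 0, 45/77, 3827/770)
Σ b_i: (-448/1287)·1 + 20258/6435·1 + 1/5·1 + (-2)·1 = 1 ✓
b·c: 20258/6435·9/7 + 1/5·65/22 + (-2)·269/130 = 1/2 ✓
b·c²: 20258/6435·81/49 + 1/5·4225/484 + (-2)·72361/16900 = -23097099/14314300 ≠ 1/3 ⇒ order 2.
b·Ac: 1/5·45/77 + (-2)·3827/770 = -3782/385 ≠ 1/6

2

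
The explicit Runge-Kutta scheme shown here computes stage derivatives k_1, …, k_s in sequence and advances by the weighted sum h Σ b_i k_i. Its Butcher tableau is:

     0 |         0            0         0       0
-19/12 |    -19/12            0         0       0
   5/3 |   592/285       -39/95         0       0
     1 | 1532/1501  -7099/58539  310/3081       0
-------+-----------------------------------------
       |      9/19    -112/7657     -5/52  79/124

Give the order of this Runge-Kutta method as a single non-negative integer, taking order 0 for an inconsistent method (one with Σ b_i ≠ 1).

4

b = (9/19, -112/7657, -5/52, 79/124)
c = (0, -19/12, 5/3, 1)
Ac = (0, 0, 13/20, 341/948)
Σ b_i: 9/19·1 + (-112/7657)·1 + (-5/52)·1 + 79/124·1 = 1 ✓
b·c: (-112/7657)·(-19/12) + (-5/52)·5/3 + 79/124·1 = 1/2 ✓
b·c²: (-112/7657)·361/144 + (-5/52)·25/9 + 79/124·1 = 1/3 ✓
b·Ac: (-5/52)·13/20 + 79/124·341/948 = 1/6 ✓
b·c³: (-112/7657)·(-6859/1728) + (-5/52)·125/27 + 79/124·1 = 1/4 ✓
b·(c∘Ac): (-5/52)·13/12 + 79/124·341/948 = 1/8 ✓
b·Ac²: (-5/52)·(-247/240) + 79/124·(-31/1264) = 1/12 ✓
b·A²c: 79/124·31/474 = 1/24 ✓; 4 stages ⇒ order 4.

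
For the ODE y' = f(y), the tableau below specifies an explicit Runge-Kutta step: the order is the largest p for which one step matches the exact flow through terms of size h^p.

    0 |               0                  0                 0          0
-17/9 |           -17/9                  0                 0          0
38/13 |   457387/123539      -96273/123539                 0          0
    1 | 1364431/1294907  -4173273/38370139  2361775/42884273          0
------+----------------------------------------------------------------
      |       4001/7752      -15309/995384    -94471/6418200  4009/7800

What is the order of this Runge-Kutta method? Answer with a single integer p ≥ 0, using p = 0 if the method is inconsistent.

b = (4001/7752, -15309/995384, -94471/6418200, 4009/7800)
c = (0, -17/9, 38/13, 1)
Ac = (0, 0, 10697/7267, 1469/4009)
Σ b_i: 4001/7752·1 + (-15309/995384)·1 + (-94471/6418200)·1 + 4009/7800·1 = 1 ✓
b·c: (-15309/995384)·(-17/9) + (-94471/6418200)·38/13 + 4009/7800·1 = 1/2 ✓
b·c²: (-15309/995384)·289/81 + (-94471/6418200)·1444/169 + 4009/7800·1 = 1/3 ✓
b·Ac: (-94471/6418200)·10697/7267 + 4009/7800·1469/4009 = 1/6 ✓
b·c³: (-15309/995384)·(-4913/729) + (-94471/6418200)·54872/2197 + 4009/7800·1 = 1/4 ✓
b·(c∘Ac): (-94471/6418200)·406486/94471 + 4009/7800·1469/4009 = 1/8 ✓
b·Ac²: (-94471/6418200)·(-181849/65403) + 4009/7800·2977/36081 = 1/12 ✓
b·A²c: 4009/7800·325/4009 = 1/24 ✓; 4 stages ⇒ order 4.

4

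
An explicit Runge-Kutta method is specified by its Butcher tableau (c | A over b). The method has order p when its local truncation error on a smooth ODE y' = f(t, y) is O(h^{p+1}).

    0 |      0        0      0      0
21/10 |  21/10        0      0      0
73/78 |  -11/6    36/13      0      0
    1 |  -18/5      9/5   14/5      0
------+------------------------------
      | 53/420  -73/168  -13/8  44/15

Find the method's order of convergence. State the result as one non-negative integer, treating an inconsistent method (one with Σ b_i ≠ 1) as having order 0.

b = (53/420, -73/168, -13/8, 44/15)
c = (0, 21/10, 73/78, 1)
Ac = (0, 0, 378/65, 12481/1950)
Σ b_i: 53/420·1 + (-73/168)·1 + (-13/8)·1 + 44/15·1 = 1 ✓
b·c: (-73/168)·21/10 + (-13/8)·73/78 + 44/15·1 = 1/2 ✓
b·c²: (-73/168)·441/100 + (-13/8)·5329/6084 + 44/15·1 = -19013/46800 ≠ 1/3 ⇒ order 2.
b·Ac: (-13/8)·378/65 + 44/15·12481/1950 = 545503/58500 ≠ 1/6

2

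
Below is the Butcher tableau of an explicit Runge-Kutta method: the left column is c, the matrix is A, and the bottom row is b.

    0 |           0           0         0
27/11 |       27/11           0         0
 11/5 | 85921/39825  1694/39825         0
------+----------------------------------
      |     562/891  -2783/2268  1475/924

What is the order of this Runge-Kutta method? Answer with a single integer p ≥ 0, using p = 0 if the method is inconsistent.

b = (562/891, -2783/2268, 1475/924)
c = (0, 27/11, 11/5)
Ac = (0, 0, 154/1475)
Σ b_i: 562/891·1 + (-2783/2268)·1 + 1475/924·1 = 1 ✓
b·c: (-2783/2268)·27/11 + 1475/924·11/5 = 1/2 ✓
b·c²: (-2783/2268)·729/121 + 1475/924·121/25 = 1/3 ✓
b·Ac: 1475/924·154/1475 = 1/6 ✓; 3 stages ⇒ order 3.

3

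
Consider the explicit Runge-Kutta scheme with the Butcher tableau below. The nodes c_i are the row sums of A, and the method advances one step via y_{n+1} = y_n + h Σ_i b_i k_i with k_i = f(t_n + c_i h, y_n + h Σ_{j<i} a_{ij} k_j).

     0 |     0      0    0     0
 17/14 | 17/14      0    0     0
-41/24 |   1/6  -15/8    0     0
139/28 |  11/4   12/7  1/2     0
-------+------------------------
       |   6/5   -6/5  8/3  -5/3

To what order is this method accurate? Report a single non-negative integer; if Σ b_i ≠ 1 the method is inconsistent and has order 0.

b = (6/5, -6/5, 8/3, -5/3)
c = (0, 17/14, -41/24, 139/28)
Ac = (0, 0, -255/112, 2887/2352)
Σ b_i: 6/5·1 + (-6/5)·1 + 8/3·1 + (-5/3)·1 = 1 ✓
b·c: (-6/5)·17/14 + 8/3·(-41/24) + (-5/3)·139/28 = -18001/1260 ≠ 1/2 ⇒ order 1.

1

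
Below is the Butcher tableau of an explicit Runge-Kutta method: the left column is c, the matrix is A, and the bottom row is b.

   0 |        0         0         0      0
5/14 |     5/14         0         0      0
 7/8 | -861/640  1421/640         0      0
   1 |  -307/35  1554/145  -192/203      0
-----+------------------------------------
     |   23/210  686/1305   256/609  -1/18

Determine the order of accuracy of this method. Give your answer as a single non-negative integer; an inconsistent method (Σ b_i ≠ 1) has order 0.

b = (23/210, 686/1305, 256/609, -1/18)
c = (0, 5/14, 7/8, 1)
Ac = (0, 0, 203/256, 3)
Σ b_i: 23/210·1 + 686/1305·1 + 256/609·1 + (-1/18)·1 = 1 ✓
b·c: 686/1305·5/14 + 256/609·7/8 + (-1/18)·1 = 1/2 ✓
b·c²: 686/1305·25/196 + 256/609·49/64 + (-1/18)·1 = 1/3 ✓
b·Ac: 256/609·203/256 + (-1/18)·3 = 1/6 ✓
b·c³: 686/1305·125/2744 + 256/609·343/512 + (-1/18)·1 = 1/4 ✓
b·(c∘Ac): 256/609·1421/2048 + (-1/18)·3 = 1/8 ✓
b·Ac²: 256/609·145/512 + (-1/18)·9/14 = 1/12 ✓
b·A²c: (-1/18)·(-3/4) = 1/24 ✓; 4 stages ⇒ order 4.

4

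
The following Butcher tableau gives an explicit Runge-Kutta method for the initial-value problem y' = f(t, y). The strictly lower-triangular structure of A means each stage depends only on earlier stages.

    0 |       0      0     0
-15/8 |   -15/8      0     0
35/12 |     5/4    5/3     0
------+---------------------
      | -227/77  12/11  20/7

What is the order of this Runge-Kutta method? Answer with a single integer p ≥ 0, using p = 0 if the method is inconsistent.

1

b = (-227/77, 12/11, 20/7)
c = (0, -15/8, 35/12)
Ac = (0, 0, -25/8)
Σ b_i: (-227/77)·1 + 12/11·1 + 20/7·1 = 1 ✓
b·c: 12/11·(-15/8) + 20/7·35/12 = 415/66 ≠ 1/2 ⇒ order 1.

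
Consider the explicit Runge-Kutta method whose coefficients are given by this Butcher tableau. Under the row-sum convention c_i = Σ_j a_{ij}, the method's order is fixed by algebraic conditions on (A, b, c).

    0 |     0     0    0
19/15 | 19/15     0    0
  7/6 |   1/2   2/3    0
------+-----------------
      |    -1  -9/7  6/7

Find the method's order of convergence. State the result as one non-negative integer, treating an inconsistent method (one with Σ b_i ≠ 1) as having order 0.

b = (-1, -9/7, 6/7)
c = (0, 19/15, 7/6)
Ac = (0, 0, 38/45)
Σ b_i: (-1)·1 + (-9/7)·1 + 6/7·1 = -10/7 ≠ 1 ⇒ order 0.

0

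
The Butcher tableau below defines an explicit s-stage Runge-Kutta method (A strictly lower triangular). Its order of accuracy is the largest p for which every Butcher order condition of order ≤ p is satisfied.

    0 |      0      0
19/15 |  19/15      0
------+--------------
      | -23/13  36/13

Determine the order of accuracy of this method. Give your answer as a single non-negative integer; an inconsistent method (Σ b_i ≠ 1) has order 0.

b = (-23/13, 36/13)
c = (0, 19/15)
Σ b_i: (-23/13)·1 + 36/13·1 = 1 ✓
b·c: 36/13·19/15 = 228/65 ≠ 1/2 ⇒ order 1.

1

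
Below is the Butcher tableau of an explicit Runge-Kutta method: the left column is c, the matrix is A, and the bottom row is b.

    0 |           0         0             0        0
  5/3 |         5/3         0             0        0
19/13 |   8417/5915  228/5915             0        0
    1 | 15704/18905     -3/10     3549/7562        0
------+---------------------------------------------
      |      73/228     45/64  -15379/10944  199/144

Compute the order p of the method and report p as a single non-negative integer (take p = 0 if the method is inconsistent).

b = (73/228, 45/64, -15379/10944, 199/144)
c = (0, 5/3, 19/13, 1)
Ac = (0, 0, 76/1183, 37/199)
Σ b_i: 73/228·1 + 45/64·1 + (-15379/10944)·1 + 199/144·1 = 1 ✓
b·c: 45/64·5/3 + (-15379/10944)·19/13 + 199/144·1 = 1/2 ✓
b·c²: 45/64·25/9 + (-15379/10944)·361/169 + 199/144·1 = 1/3 ✓
b·Ac: (-15379/10944)·76/1183 + 199/144·37/199 = 1/6 ✓
b·c³: 45/64·125/27 + (-15379/10944)·6859/2197 + 199/144·1 = 1/4 ✓
b·(c∘Ac): (-15379/10944)·1444/15379 + 199/144·37/199 = 1/8 ✓
b·Ac²: (-15379/10944)·380/3549 + 199/144·101/597 = 1/12 ✓
b·A²c: 199/144·6/199 = 1/24 ✓; 4 stages ⇒ order 4.

4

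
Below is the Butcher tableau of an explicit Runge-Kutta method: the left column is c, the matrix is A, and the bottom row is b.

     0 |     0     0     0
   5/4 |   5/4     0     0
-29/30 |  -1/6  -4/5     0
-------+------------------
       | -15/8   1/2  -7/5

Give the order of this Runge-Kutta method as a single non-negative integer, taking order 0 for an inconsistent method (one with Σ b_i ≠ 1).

b = (-15/8, 1/2, -7/5)
c = (0, 5/4, -29/30)
Ac = (0, 0, -1)
Σ b_i: (-15/8)·1 + 1/2·1 + (-7/5)·1 = -111/40 ≠ 1 ⇒ order 0.

0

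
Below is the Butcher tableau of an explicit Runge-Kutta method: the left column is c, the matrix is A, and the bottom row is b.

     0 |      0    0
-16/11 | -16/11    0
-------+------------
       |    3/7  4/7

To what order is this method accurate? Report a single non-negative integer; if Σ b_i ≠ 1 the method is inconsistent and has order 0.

1

b = (3/7, 4/7)
c = (0, -16/11)
Σ b_i: 3/7·1 + 4/7·1 = 1 ✓
b·c: 4/7·(-16/11) = -64/77 ≠ 1/2 ⇒ order 1.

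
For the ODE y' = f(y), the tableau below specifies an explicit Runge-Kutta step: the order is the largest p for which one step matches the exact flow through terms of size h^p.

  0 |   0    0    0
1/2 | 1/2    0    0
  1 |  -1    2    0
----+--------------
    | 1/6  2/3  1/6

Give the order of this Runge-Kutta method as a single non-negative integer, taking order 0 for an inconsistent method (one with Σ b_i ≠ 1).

b = (1/6, 2/3, 1/6)
c = (0, 1/2, 1)
Ac = (0, 0, 1)
Σ b_i: 1/6·1 + 2/3·1 + 1/6·1 = 1 ✓
b·c: 2/3·1/2 + 1/6·1 = 1/2 ✓
b·c²: 2/3·1/4 + 1/6·1 = 1/3 ✓
b·Ac: 1/6·1 = 1/6 ✓; 3 stages ⇒ order 3.

3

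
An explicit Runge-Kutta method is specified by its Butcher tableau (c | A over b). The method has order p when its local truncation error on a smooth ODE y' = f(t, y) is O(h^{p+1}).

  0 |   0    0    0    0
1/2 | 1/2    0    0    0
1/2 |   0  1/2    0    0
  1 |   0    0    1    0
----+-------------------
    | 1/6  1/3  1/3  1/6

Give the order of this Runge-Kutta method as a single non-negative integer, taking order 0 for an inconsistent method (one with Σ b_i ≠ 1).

4

b = (1/6, 1/3, 1/3, 1/6)
c = (0, 1/2, 1/2, 1)
Ac = (0, 0, 1/4, 1/2)
Σ b_i: 1/6·1 + 1/3·1 + 1/3·1 + 1/6·1 = 1 ✓
b·c: 1/3·1/2 + 1/3·1/2 + 1/6·1 = 1/2 ✓
b·c²: 1/3·1/4 + 1/3·1/4 + 1/6·1 = 1/3 ✓
b·Ac: 1/3·1/4 + 1/6·1/2 = 1/6 ✓
b·c³: 1/3·1/8 + 1/3·1/8 + 1/6·1 = 1/4 ✓
b·(c∘Ac): 1/3·1/8 + 1/6·1/2 = 1/8 ✓
b·Ac²: 1/3·1/8 + 1/6·1/4 = 1/12 ✓
b·A²c: 1/6·1/4 = 1/24 ✓; 4 stages ⇒ order 4.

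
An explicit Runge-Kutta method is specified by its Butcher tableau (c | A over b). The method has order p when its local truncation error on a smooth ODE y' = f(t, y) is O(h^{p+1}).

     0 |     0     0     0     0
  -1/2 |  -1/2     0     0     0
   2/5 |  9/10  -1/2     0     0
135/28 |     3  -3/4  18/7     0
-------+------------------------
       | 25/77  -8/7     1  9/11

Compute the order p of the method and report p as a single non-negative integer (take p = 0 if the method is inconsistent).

1

b = (25/77, -8/7, 1, 9/11)
c = (0, -1/2, 2/5, 135/28)
Ac = (0, 0, 1/4, 393/280)
Σ b_i: 25/77·1 + (-8/7)·1 + 1·1 + 9/11·1 = 1 ✓
b·c: (-8/7)·(-1/2) + 1·2/5 + 9/11·135/28 = 7571/1540 ≠ 1/2 ⇒ order 1.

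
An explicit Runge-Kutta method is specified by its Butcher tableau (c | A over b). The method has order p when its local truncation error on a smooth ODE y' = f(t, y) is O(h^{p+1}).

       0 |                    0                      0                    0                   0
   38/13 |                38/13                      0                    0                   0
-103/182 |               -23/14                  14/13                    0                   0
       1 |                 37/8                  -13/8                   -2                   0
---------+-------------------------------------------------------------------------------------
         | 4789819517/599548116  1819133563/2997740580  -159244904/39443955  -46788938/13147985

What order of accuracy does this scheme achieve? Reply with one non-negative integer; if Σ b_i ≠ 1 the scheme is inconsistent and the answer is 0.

b = (4789819517/599548116, 1819133563/2997740580, -159244904/39443955, -46788938/13147985)
c = (0, 38/13, -103/182, 1)
Ac = (0, 0, 532/169, -1317/364)
Σ b_i: 4789819517/599548116·1 + 1819133563/2997740580·1 + (-159244904/39443955)·1 + (-46788938/13147985)·1 = 1 ✓
b·c: 1819133563/2997740580·38/13 + (-159244904/39443955)·(-103/182) + (-46788938/13147985)·1 = 1/2 ✓
b·c²: 1819133563/2997740580·1444/169 + (-159244904/39443955)·10609/33124 + (-46788938/13147985)·1 = 1/3 ✓
b·Ac: (-159244904/39443955)·532/169 + (-46788938/13147985)·(-1317/364) = 1/6 ✓
b·c³: 1819133563/2997740580·54872/2197 + (-159244904/39443955)·(-1092727/6028568) + (-46788938/13147985)·1 = 38354389401/3110813251 ≠ 1/4 ⇒ order 3.
b·(c∘Ac): (-159244904/39443955)·(-3914/2197) + (-46788938/13147985)·(-1317/364) = 53509703749/2666411358 ≠ 1/8
b·Ac²: (-159244904/39443955)·20216/2197 + (-46788938/13147985)·(-120283/8281) = 135699308494/9332439753 ≠ 1/12
b·A²c: (-46788938/13147985)·(-1064/169) = 49783430032/2222009465 ≠ 1/24

3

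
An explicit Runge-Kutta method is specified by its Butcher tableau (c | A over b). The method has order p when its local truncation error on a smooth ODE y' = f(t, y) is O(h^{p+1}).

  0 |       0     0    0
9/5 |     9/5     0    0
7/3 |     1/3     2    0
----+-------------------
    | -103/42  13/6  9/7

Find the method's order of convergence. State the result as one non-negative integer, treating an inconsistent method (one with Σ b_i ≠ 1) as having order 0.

1

b = (-103/42, 13/6, 9/7)
c = (0, 9/5, 7/3)
Ac = (0, 0, 18/5)
Σ b_i: (-103/42)·1 + 13/6·1 + 9/7·1 = 1 ✓
b·c: 13/6·9/5 + 9/7·7/3 = 69/10 ≠ 1/2 ⇒ order 1.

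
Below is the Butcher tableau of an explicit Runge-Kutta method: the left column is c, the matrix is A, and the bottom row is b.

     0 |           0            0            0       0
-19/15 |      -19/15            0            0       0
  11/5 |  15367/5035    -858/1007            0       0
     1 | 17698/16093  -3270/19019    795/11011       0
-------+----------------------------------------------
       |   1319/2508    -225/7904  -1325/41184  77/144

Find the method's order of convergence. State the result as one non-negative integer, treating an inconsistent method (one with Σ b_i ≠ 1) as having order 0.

b = (1319/2508, -225/7904, -1325/41184, 77/144)
c = (0, -19/15, 11/5, 1)
Ac = (0, 0, 286/265, 29/77)
Σ b_i: 1319/2508·1 + (-225/7904)·1 + (-1325/41184)·1 + 77/144·1 = 1 ✓
b·c: (-225/7904)·(-19/15) + (-1325/41184)·11/5 + 77/144·1 = 1/2 ✓
b·c²: (-225/7904)·361/225 + (-1325/41184)·121/25 + 77/144·1 = 1/3 ✓
b·Ac: (-1325/41184)·286/265 + 77/144·29/77 = 1/6 ✓
b·c³: (-225/7904)·(-6859/3375) + (-1325/41184)·1331/125 + 77/144·1 = 1/4 ✓
b·(c∘Ac): (-1325/41184)·3146/1325 + 77/144·29/77 = 1/8 ✓
b·Ac²: (-1325/41184)·(-5434/3975) + 77/144·17/231 = 1/12 ✓
b·A²c: 77/144·6/77 = 1/24 ✓; 4 stages ⇒ order 4.

4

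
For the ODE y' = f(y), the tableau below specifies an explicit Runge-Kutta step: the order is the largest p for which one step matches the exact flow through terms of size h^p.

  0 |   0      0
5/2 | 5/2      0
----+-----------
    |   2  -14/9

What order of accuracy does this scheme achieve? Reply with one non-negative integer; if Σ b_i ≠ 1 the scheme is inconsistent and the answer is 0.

0

b = (2, -14/9)
c = (0, 5/2)
Σ b_i: 2·1 + (-14/9)·1 = 4/9 ≠ 1 ⇒ order 0.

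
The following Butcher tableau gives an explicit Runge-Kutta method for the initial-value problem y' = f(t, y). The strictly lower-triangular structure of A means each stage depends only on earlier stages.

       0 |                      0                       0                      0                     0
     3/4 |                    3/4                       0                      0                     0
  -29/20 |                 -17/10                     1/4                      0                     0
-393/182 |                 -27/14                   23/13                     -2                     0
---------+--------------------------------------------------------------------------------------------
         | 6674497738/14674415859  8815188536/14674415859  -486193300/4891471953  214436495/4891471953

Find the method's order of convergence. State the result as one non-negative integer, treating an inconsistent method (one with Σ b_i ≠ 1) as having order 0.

b = (6674497738/14674415859, 8815188536/14674415859, -486193300/4891471953, 214436495/4891471953)
c = (0, 3/4, -29/20, -393/182)
Ac = (0, 0, 3/16, 1099/260)
Σ b_i: 6674497738/14674415859·1 + 8815188536/14674415859·1 + (-486193300/4891471953)·1 + 214436495/4891471953·1 = 1 ✓
b·c: 8815188536/14674415859·3/4 + (-486193300/4891471953)·(-29/20) + 214436495/4891471953·(-393/182) = 1/2 ✓
b·c²: 8815188536/14674415859·9/16 + (-486193300/4891471953)·841/400 + 214436495/4891471953·154449/33124 = 1/3 ✓
b·Ac: (-486193300/4891471953)·3/16 + 214436495/4891471953·1099/260 = 1/6 ✓
b·c³: 8815188536/14674415859·27/64 + (-486193300/4891471953)·(-24389/8000) + 214436495/4891471953·(-60698457/6028568) = 4097253061847/35609915817840 ≠ 1/4 ⇒ order 3.
b·(c∘Ac): (-486193300/4891471953)·(-87/320) + 214436495/4891471953·(-61701/6760) = -9733636029/26087850416 ≠ 1/8
b·Ac²: (-486193300/4891471953)·9/64 + 214436495/4891471953·(-16691/5200) = -30266833759/195658878120 ≠ 1/12
b·A²c: 214436495/4891471953·(-3/8) = -214436495/13043925208 ≠ 1/24

3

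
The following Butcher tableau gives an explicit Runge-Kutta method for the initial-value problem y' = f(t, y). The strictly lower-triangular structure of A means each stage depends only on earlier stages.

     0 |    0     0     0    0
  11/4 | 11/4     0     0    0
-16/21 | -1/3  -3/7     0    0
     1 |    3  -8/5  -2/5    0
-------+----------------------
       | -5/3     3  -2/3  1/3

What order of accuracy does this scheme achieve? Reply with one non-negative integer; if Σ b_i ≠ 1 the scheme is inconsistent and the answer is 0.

b = (-5/3, 3, -2/3, 1/3)
c = (0, 11/4, -16/21, 1)
Ac = (0, 0, -33/28, -86/21)
Σ b_i: (-5/3)·1 + 3·1 + (-2/3)·1 + 1/3·1 = 1 ✓
b·c: 3·11/4 + (-2/3)·(-16/21) + 1/3·1 = 2291/252 ≠ 1/2 ⇒ order 1.

1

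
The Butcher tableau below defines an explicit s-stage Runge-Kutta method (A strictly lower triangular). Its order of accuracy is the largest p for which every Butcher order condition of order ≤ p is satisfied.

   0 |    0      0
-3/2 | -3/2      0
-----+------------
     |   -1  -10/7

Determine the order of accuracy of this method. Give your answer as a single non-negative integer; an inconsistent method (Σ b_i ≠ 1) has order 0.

0

b = (-1, -10/7)
c = (0, -3/2)
Σ b_i: (-1)·1 + (-10/7)·1 = -17/7 ≠ 1 ⇒ order 0.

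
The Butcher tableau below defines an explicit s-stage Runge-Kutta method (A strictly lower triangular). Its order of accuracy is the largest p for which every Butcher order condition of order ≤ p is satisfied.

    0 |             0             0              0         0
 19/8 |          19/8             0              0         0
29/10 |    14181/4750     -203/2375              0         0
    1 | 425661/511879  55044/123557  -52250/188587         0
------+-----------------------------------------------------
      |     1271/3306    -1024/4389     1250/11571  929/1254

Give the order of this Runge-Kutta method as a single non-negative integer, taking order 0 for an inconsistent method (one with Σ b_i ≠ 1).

b = (1271/3306, -1024/4389, 1250/11571, 929/1254)
c = (0, 19/8, 29/10, 1)
Ac = (0, 0, -203/1000, 473/1858)
Σ b_i: 1271/3306·1 + (-1024/4389)·1 + 1250/11571·1 + 929/1254·1 = 1 ✓
b·c: (-1024/4389)·19/8 + 1250/11571·29/10 + 929/1254·1 = 1/2 ✓
b·c²: (-1024/4389)·361/64 + 1250/11571·841/100 + 929/1254·1 = 1/3 ✓
b·Ac: 1250/11571·(-203/1000) + 929/1254·473/1858 = 1/6 ✓
b·c³: (-1024/4389)·6859/512 + 1250/11571·24389/1000 + 929/1254·1 = 1/4 ✓
b·(c∘Ac): 1250/11571·(-5887/10000) + 929/1254·473/1858 = 1/8 ✓
b·Ac²: 1250/11571·(-3857/8000) + 929/1254·2717/14864 = 1/12 ✓
b·A²c: 929/1254·209/3716 = 1/24 ✓; 4 stages ⇒ order 4.

4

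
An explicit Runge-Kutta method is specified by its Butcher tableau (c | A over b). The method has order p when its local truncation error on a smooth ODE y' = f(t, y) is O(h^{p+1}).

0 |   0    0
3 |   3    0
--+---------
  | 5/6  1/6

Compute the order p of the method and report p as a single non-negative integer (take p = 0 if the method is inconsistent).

2

b = (5/6, 1/6)
c = (0, 3)
Σ b_i: 5/6·1 + 1/6·1 = 1 ✓
b·c: 1/6·3 = 1/2 ✓; 2 stages ⇒ order 2.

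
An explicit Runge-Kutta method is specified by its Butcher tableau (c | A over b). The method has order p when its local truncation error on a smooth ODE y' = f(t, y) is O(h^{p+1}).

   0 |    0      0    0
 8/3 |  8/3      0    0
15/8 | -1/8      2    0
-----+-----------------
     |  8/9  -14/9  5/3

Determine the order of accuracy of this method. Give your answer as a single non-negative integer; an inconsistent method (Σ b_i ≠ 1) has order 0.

b = (8/9, -14/9, 5/3)
c = (0, 8/3, 15/8)
Ac = (0, 0, 16/3)
Σ b_i: 8/9·1 + (-14/9)·1 + 5/3·1 = 1 ✓
b·c: (-14/9)·8/3 + 5/3·15/8 = -221/216 ≠ 1/2 ⇒ order 1.

1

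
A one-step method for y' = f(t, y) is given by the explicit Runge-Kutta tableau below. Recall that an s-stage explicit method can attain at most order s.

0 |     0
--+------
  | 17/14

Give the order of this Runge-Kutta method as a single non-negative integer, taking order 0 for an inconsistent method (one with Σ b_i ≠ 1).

b = (17/14)
c = (0)
Σ b_i: 17/14·1 = 17/14 ≠ 1 ⇒ order 0.

0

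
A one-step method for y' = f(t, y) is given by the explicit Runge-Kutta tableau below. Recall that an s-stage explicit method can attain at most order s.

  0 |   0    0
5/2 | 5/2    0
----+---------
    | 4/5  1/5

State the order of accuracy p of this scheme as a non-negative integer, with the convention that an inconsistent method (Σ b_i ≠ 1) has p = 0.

b = (4/5, 1/5)
c = (0, 5/2)
Σ b_i: 4/5·1 + 1/5·1 = 1 ✓
b·c: 1/5·5/2 = 1/2 ✓; 2 stages ⇒ order 2.

2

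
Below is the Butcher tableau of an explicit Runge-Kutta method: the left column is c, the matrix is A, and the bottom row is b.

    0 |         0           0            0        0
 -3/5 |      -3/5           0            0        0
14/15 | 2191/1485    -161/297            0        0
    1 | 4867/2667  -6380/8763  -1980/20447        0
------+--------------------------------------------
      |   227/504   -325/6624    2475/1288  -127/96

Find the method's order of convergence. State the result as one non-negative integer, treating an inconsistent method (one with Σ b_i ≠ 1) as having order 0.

b = (227/504, -325/6624, 2475/1288, -127/96)
c = (0, -3/5, 14/15, 1)
Ac = (0, 0, 161/495, 44/127)
Σ b_i: 227/504·1 + (-325/6624)·1 + 2475/1288·1 + (-127/96)·1 = 1 ✓
b·c: (-325/6624)·(-3/5) + 2475/1288·14/15 + (-127/96)·1 = 1/2 ✓
b·c²: (-325/6624)·9/25 + 2475/1288·196/225 + (-127/96)·1 = 1/3 ✓
b·Ac: 2475/1288·161/495 + (-127/96)·44/127 = 1/6 ✓
b·c³: (-325/6624)·(-27/125) + 2475/1288·2744/3375 + (-127/96)·1 = 1/4 ✓
b·(c∘Ac): 2475/1288·2254/7425 + (-127/96)·44/127 = 1/8 ✓
b·Ac²: 2475/1288·(-161/825) + (-127/96)·(-44/127) = 1/12 ✓
b·A²c: (-127/96)·(-4/127) = 1/24 ✓; 4 stages ⇒ order 4.

4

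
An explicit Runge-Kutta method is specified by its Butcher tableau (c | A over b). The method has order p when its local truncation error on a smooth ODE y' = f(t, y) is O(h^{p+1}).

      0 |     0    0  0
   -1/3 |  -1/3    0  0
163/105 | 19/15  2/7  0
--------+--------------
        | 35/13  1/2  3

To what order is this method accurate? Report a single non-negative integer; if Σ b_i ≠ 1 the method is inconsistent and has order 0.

0

b = (35/13, 1/2, 3)
c = (0, -1/3, 163/105)
Ac = (0, 0, -2/21)
Σ b_i: 35/13·1 + 1/2·1 + 3·1 = 161/26 ≠ 1 ⇒ order 0.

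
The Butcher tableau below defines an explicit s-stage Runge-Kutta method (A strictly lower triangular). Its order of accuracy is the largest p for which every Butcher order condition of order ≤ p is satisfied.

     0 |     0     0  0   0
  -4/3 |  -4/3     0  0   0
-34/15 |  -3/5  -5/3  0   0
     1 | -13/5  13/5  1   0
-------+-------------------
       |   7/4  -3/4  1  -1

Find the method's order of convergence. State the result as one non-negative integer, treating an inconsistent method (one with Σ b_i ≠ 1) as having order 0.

1

b = (7/4, -3/4, 1, -1)
c = (0, -4/3, -34/15, 1)
Ac = (0, 0, 20/9, -86/15)
Σ b_i: 7/4·1 + (-3/4)·1 + 1·1 + (-1)·1 = 1 ✓
b·c: (-3/4)·(-4/3) + 1·(-34/15) + (-1)·1 = -34/15 ≠ 1/2 ⇒ order 1.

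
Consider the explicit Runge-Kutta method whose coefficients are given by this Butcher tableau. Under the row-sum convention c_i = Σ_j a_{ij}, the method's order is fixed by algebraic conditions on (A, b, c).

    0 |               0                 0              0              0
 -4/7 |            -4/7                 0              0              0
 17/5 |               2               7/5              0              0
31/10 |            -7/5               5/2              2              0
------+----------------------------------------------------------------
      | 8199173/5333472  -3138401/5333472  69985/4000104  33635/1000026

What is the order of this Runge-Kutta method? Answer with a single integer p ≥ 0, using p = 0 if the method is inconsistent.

b = (8199173/5333472, -3138401/5333472, 69985/4000104, 33635/1000026)
c = (0, -4/7, 17/5, 31/10)
Ac = (0, 0, -4/5, 188/35)
Σ b_i: 8199173/5333472·1 + (-3138401/5333472)·1 + 69985/4000104·1 + 33635/1000026·1 = 1 ✓
b·c: (-3138401/5333472)·(-4/7) + 69985/4000104·17/5 + 33635/1000026·31/10 = 1/2 ✓
b·c²: (-3138401/5333472)·16/49 + 69985/4000104·289/25 + 33635/1000026·961/100 = 1/3 ✓
b·Ac: 69985/4000104·(-4/5) + 33635/1000026·188/35 = 1/6 ✓
b·c³: (-3138401/5333472)·(-64/343) + 69985/4000104·4913/125 + 33635/1000026·29791/1000 = 839762551/466678800 ≠ 1/4 ⇒ order 3.
b·(c∘Ac): 69985/4000104·(-68/25) + 33635/1000026·2914/175 = 170827/333342 ≠ 1/8
b·Ac²: 69985/4000104·16/35 + 33635/1000026·29322/1225 = 14229191/17500455 ≠ 1/12
b·A²c: 33635/1000026·(-8/5) = -26908/500013 ≠ 1/24

3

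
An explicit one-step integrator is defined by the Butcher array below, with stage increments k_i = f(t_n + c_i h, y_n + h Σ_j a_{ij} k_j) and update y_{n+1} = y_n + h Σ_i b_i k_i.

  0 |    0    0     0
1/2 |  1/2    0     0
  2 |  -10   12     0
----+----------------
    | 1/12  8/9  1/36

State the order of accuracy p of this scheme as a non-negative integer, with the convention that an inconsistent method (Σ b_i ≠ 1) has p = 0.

b = (1/12, 8/9, 1/36)
c = (0, 1/2, 2)
Ac = (0, 0, 6)
Σ b_i: 1/12·1 + 8/9·1 + 1/36·1 = 1 ✓
b·c: 8/9·1/2 + 1/36·2 = 1/2 ✓
b·c²: 8/9·1/4 + 1/36·4 = 1/3 ✓
b·Ac: 1/36·6 = 1/6 ✓; 3 stages ⇒ order 3.

3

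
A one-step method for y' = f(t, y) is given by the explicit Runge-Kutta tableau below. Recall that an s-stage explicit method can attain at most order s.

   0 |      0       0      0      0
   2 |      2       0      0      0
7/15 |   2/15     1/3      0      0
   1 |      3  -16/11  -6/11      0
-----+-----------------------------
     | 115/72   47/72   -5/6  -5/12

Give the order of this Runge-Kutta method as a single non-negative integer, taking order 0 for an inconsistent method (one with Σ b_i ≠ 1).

2

b = (115/72, 47/72, -5/6, -5/12)
c = (0, 2, 7/15, 1)
Ac = (0, 0, 2/3, -174/55)
Σ b_i: 115/72·1 + 47/72·1 + (-5/6)·1 + (-5/12)·1 = 1 ✓
b·c: 47/72·2 + (-5/6)·7/15 + (-5/12)·1 = 1/2 ✓
b·c²: 47/72·4 + (-5/6)·49/225 + (-5/12)·1 = 1087/540 ≠ 1/3 ⇒ order 2.
b·Ac: (-5/6)·2/3 + (-5/12)·(-174/55) = 151/198 ≠ 1/6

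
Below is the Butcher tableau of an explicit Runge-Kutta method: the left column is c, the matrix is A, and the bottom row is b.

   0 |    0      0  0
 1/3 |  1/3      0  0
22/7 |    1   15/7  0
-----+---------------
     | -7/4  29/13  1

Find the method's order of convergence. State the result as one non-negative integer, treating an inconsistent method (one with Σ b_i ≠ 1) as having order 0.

b = (-7/4, 29/13, 1)
c = (0, 1/3, 22/7)
Ac = (0, 0, 5/7)
Σ b_i: (-7/4)·1 + 29/13·1 + 1·1 = 77/52 ≠ 1 ⇒ order 0.

0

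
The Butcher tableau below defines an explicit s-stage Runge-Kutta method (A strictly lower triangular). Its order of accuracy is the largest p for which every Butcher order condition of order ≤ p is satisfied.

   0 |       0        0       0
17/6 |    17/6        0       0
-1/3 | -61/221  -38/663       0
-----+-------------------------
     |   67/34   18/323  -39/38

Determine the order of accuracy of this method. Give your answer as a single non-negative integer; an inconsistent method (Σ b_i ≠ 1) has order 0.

3

b = (67/34, 18/323, -39/38)
c = (0, 17/6, -1/3)
Ac = (0, 0, -19/117)
Σ b_i: 67/34·1 + 18/323·1 + (-39/38)·1 = 1 ✓
b·c: 18/323·17/6 + (-39/38)·(-1/3) = 1/2 ✓
b·c²: 18/323·289/36 + (-39/38)·1/9 = 1/3 ✓
b·Ac: (-39/38)·(-19/117) = 1/6 ✓; 3 stages ⇒ order 3.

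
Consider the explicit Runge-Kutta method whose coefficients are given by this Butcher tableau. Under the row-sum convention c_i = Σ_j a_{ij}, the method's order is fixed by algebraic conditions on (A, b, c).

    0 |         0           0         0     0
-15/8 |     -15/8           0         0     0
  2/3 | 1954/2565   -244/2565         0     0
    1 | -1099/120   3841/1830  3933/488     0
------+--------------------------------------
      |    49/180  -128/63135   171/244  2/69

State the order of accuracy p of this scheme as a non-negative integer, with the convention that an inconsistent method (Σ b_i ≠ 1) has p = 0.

b = (49/180, -128/63135, 171/244, 2/69)
c = (0, -15/8, 2/3, 1)
Ac = (0, 0, 61/342, 23/16)
Σ b_i: 49/180·1 + (-128/63135)·1 + 171/244·1 + 2/69·1 = 1 ✓
b·c: (-128/63135)·(-15/8) + 171/244·2/3 + 2/69·1 = 1/2 ✓
b·c²: (-128/63135)·225/64 + 171/244·4/9 + 2/69·1 = 1/3 ✓
b·Ac: 171/244·61/342 + 2/69·23/16 = 1/6 ✓
b·c³: (-128/63135)·(-3375/512) + 171/244·8/27 + 2/69·1 = 1/4 ✓
b·(c∘Ac): 171/244·61/513 + 2/69·23/16 = 1/8 ✓
b·Ac²: 171/244·(-305/912) + 2/69·1403/128 = 1/12 ✓
b·A²c: 2/69·23/16 = 1/24 ✓; 4 stages ⇒ order 4.

4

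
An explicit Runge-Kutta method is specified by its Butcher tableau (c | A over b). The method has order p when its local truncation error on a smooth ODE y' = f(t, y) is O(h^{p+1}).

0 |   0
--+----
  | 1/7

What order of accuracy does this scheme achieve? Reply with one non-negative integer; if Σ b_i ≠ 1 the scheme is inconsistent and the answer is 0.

0

b = (1/7)
c = (0)
Σ b_i: 1/7·1 = 1/7 ≠ 1 ⇒ order 0.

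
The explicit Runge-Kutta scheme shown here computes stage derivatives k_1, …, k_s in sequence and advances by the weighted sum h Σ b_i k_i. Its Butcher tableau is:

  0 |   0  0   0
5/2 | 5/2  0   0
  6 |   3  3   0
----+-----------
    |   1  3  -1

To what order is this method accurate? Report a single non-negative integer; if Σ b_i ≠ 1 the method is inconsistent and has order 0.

b = (1, 3, -1)
c = (0, 5/2, 6)
Ac = (0, 0, 15/2)
Σ b_i: 1·1 + 3·1 + (-1)·1 = 3 ≠ 1 ⇒ order 0.

0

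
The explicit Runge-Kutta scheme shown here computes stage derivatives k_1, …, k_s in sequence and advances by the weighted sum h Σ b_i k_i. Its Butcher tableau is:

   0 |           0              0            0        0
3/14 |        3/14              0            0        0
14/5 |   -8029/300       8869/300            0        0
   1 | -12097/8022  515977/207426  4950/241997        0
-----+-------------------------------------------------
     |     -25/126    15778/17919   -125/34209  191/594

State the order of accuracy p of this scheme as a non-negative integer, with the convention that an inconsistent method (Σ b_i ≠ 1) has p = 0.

4

b = (-25/126, 15778/17919, -125/34209, 191/594)
c = (0, 3/14, 14/5, 1)
Ac = (0, 0, 1267/200, 451/764)
Σ b_i: (-25/126)·1 + 15778/17919·1 + (-125/34209)·1 + 191/594·1 = 1 ✓
b·c: 15778/17919·3/14 + (-125/34209)·14/5 + 191/594·1 = 1/2 ✓
b·c²: 15778/17919·9/196 + (-125/34209)·196/25 + 191/594·1 = 1/3 ✓
b·Ac: (-125/34209)·1267/200 + 191/594·451/764 = 1/6 ✓
b·c³: 15778/17919·27/2744 + (-125/34209)·2744/125 + 191/594·1 = 1/4 ✓
b·(c∘Ac): (-125/34209)·8869/500 + 191/594·451/764 = 1/8 ✓
b·Ac²: (-125/34209)·543/400 + 191/594·2937/10696 = 1/12 ✓
b·A²c: 191/594·99/764 = 1/24 ✓; 4 stages ⇒ order 4.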